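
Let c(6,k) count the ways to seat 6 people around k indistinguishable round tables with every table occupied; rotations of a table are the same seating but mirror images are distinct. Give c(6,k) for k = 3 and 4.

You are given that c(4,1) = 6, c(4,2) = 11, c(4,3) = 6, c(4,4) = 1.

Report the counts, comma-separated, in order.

225, 85

i=5: T(5,2)=6+4·11=50 | T(5,3)=11+4·6=35 | T(5,4)=6+4·1=10
i=6: T(6,3)=50+5·35=225 | T(6,4)=35+5·10=85
Read c(6,3) = 225, c(6,4) = 85.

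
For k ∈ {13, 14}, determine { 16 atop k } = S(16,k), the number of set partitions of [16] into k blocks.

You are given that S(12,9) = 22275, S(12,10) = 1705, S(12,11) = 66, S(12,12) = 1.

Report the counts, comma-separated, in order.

165620, 6020

r13: T_13,10=10×1705+22275=39325; T_13,11=11×66+1705=2431; T_13,12=12×1+66=78; T_13,13=13×0+1=1
r14: T_14,11=11×2431+39325=66066; T_14,12=12×78+2431=3367; T_14,13=13×1+78=91; T_14,14=14×0+1=1
r15: T_15,12=12×3367+66066=106470; T_15,13=13×91+3367=4550; T_15,14=14×1+91=105
r16: T_16,13=13×4550+106470=165620; T_16,14=14×105+4550=6020
Read S(16,13) = 165620, S(16,14) = 6020.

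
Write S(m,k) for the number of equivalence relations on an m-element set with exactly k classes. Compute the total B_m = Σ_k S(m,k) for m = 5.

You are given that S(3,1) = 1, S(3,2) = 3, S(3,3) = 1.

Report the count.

52

@4  (4,1):1·1+0→1, (4,2):3·2+1→7, (4,3):1·3+3→6, (4,4):0·4+1→1
@5  (5,1):1·1+0→1, (5,2):7·2+1→15, (5,3):6·3+7→25, (5,4):1·4+6→10, (5,5):0·5+1→1
B_5 = ΣS(5,k) = 1+15+25+10+1 = 52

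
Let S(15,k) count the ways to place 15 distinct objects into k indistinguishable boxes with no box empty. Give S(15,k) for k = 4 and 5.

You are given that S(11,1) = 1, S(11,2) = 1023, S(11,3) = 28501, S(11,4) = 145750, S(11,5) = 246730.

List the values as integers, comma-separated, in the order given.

42355950, 210766920

i=12: T(12,1)=0+1·1=1 | T(12,2)=1+2·1023=2047 | T(12,3)=1023+3·28501=86526 | T(12,4)=28501+4·145750=611501 | T(12,5)=145750+5·246730=1379400
i=13: T(13,2)=1+2·2047=4095 | T(13,3)=2047+3·86526=261625 | T(13,4)=86526+4·611501=2532530 | T(13,5)=611501+5·1379400=7508501
i=14: T(14,3)=4095+3·261625=788970 | T(14,4)=261625+4·2532530=10391745 | T(14,5)=2532530+5·7508501=40075035
i=15: T(15,4)=788970+4·10391745=42355950 | T(15,5)=10391745+5·40075035=210766920
Read S(15,4) = 42355950, S(15,5) = 210766920.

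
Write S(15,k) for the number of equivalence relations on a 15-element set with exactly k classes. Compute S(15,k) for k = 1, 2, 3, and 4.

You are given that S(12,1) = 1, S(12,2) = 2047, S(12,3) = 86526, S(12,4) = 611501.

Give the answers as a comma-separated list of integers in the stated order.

1, 16383, 2375101, 42355950

@13  (13,1):1·1+0→1, (13,2):2047·2+1→4095, (13,3):86526·3+2047→261625, (13,4):611501·4+86526→2532530
@14  (14,1):1·1+0→1, (14,2):4095·2+1→8191, (14,3):261625·3+4095→788970, (14,4):2532530·4+261625→10391745
@15  (15,1):1·1+0→1, (15,2):8191·2+1→16383, (15,3):788970·3+8191→2375101, (15,4):10391745·4+788970→42355950
Read S(15,1) = 1, S(15,2) = 16383, S(15,3) = 2375101, S(15,4) = 42355950.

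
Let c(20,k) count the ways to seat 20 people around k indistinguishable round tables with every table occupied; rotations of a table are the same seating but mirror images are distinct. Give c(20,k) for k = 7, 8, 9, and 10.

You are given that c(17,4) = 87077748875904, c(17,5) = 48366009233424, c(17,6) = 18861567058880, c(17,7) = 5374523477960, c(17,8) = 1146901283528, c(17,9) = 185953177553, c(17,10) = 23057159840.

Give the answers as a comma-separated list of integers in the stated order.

52260903362512720, 12953636989943896, 2503858755467550, 381922055502195

@18  (18,5):48366009233424·17+87077748875904→909299905844112, (18,6):18861567058880·17+48366009233424→369012649234384, (18,7):5374523477960·17+18861567058880→110228466184200, (18,8):1146901283528·17+5374523477960→24871845297936, (18,9):185953177553·17+1146901283528→4308105301929, (18,10):23057159840·17+185953177553→577924894833
@19  (19,6):369012649234384·18+909299905844112→7551527592063024, (19,7):110228466184200·18+369012649234384→2353125040549984, (19,8):24871845297936·18+110228466184200→557921681547048, (19,9):4308105301929·18+24871845297936→102417740732658, (19,10):577924894833·18+4308105301929→14710753408923
@20  (20,7):2353125040549984·19+7551527592063024→52260903362512720, (20,8):557921681547048·19+2353125040549984→12953636989943896, (20,9):102417740732658·19+557921681547048→2503858755467550, (20,10):14710753408923·19+102417740732658→381922055502195
Read c(20,7) = 52260903362512720, c(20,8) = 12953636989943896, c(20,9) = 2503858755467550, c(20,10) = 381922055502195.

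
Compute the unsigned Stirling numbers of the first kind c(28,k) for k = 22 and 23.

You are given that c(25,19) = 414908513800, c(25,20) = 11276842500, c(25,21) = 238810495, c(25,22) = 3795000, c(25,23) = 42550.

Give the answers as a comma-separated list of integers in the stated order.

i=26: T(26,20)=414908513800+25·11276842500=696829576300 | T(26,21)=11276842500+25·238810495=17247104875 | T(26,22)=238810495+25·3795000=333685495 | T(26,23)=3795000+25·42550=4858750
i=27: T(27,21)=696829576300+26·17247104875=1145254303050 | T(27,22)=17247104875+26·333685495=25922927745 | T(27,23)=333685495+26·4858750=460012995
i=28: T(28,22)=1145254303050+27·25922927745=1845173352165 | T(28,23)=25922927745+27·460012995=38343278610
Read c(28,22) = 1845173352165, c(28,23) = 38343278610.

1845173352165, 38343278610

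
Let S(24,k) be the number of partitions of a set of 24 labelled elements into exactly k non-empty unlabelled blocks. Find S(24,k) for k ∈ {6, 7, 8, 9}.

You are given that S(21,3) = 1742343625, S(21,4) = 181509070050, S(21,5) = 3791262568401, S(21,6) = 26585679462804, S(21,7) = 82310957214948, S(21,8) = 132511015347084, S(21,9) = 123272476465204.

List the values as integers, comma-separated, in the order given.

[22] T[22,4]:4*181509070050+1742343625=727778623825 · T[22,5]:5*3791262568401+181509070050=19137821912055 · T[22,6]:6*26585679462804+3791262568401=163305339345225 · T[22,7]:7*82310957214948+26585679462804=602762379967440 · T[22,8]:8*132511015347084+82310957214948=1142399079991620 · T[22,9]:9*123272476465204+132511015347084=1241963303533920
[23] T[23,5]:5*19137821912055+727778623825=96416888184100 · T[23,6]:6*163305339345225+19137821912055=998969857983405 · T[23,7]:7*602762379967440+163305339345225=4382641999117305 · T[23,8]:8*1142399079991620+602762379967440=9741955019900400 · T[23,9]:9*1241963303533920+1142399079991620=12320068811796900
[24] T[24,6]:6*998969857983405+96416888184100=6090236036084530 · T[24,7]:7*4382641999117305+998969857983405=31677463851804540 · T[24,8]:8*9741955019900400+4382641999117305=82318282158320505 · T[24,9]:9*12320068811796900+9741955019900400=120622574326072500
Read S(24,6) = 6090236036084530, S(24,7) = 31677463851804540, S(24,8) = 82318282158320505, S(24,9) = 120622574326072500.

6090236036084530, 31677463851804540, 82318282158320505, 120622574326072500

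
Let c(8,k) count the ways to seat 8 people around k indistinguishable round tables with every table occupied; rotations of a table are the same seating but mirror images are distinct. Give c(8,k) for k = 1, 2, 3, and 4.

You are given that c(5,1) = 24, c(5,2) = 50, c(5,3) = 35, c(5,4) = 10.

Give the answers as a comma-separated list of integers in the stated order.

@6  (6,1):24·5+0→120, (6,2):50·5+24→274, (6,3):35·5+50→225, (6,4):10·5+35→85
@7  (7,1):120·6+0→720, (7,2):274·6+120→1764, (7,3):225·6+274→1624, (7,4):85·6+225→735
@8  (8,1):720·7+0→5040, (8,2):1764·7+720→13068, (8,3):1624·7+1764→13132, (8,4):735·7+1624→6769
Read c(8,1) = 5040, c(8,2) = 13068, c(8,3) = 13132, c(8,4) = 6769.

5040, 13068, 13132, 6769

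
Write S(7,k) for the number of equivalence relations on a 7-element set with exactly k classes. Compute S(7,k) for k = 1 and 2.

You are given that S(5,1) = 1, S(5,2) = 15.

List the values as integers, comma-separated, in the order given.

i=6: T(6,1)=0+1·1=1 | T(6,2)=1+2·15=31
i=7: T(7,1)=0+1·1=1 | T(7,2)=1+2·31=63
Read S(7,1) = 1, S(7,2) = 63.

1, 63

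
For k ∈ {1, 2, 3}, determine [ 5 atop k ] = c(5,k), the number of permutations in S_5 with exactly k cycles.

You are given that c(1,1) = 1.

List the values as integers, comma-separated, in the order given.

[2] T[2,1]:1*1+0=1 · T[2,2]:1*0+1=1
[3] T[3,1]:2*1+0=2 · T[3,2]:2*1+1=3 · T[3,3]:2*0+1=1
[4] T[4,1]:3*2+0=6 · T[4,2]:3*3+2=11 · T[4,3]:3*1+3=6
[5] T[5,1]:4*6+0=24 · T[5,2]:4*11+6=50 · T[5,3]:4*6+11=35
Read c(5,1) = 24, c(5,2) = 50, c(5,3) = 35.

24, 50, 35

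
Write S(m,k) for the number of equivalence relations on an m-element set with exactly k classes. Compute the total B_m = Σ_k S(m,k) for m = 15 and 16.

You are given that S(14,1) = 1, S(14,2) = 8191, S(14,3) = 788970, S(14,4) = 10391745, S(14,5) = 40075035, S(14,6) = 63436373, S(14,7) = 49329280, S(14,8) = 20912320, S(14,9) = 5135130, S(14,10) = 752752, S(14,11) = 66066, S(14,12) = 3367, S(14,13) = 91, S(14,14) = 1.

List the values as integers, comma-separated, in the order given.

1382958545, 10480142147

@15  (15,1):1·1+0→1, (15,2):8191·2+1→16383, (15,3):788970·3+8191→2375101, (15,4):10391745·4+788970→42355950, (15,5):40075035·5+10391745→210766920, (15,6):63436373·6+40075035→420693273, (15,7):49329280·7+63436373→408741333, (15,8):20912320·8+49329280→216627840, (15,9):5135130·9+20912320→67128490, (15,10):752752·10+5135130→12662650, (15,11):66066·11+752752→1479478, (15,12):3367·12+66066→106470, (15,13):91·13+3367→4550, (15,14):1·14+91→105, (15,15):0·15+1→1
@16  (16,1):1·1+0→1, (16,2):16383·2+1→32767, (16,3):2375101·3+16383→7141686, (16,4):42355950·4+2375101→171798901, (16,5):210766920·5+42355950→1096190550, (16,6):420693273·6+210766920→2734926558, (16,7):408741333·7+420693273→3281882604, (16,8):216627840·8+408741333→2141764053, (16,9):67128490·9+216627840→820784250, (16,10):12662650·10+67128490→193754990, (16,11):1479478·11+12662650→28936908, (16,12):106470·12+1479478→2757118, (16,13):4550·13+106470→165620, (16,14):105·14+4550→6020, (16,15):1·15+105→120, (16,16):0·16+1→1
B_15 = ΣS(15,k) = 1+16383+2375101+42355950+210766920+420693273+408741333+216627840+67128490+12662650+1479478+106470+4550+105+1 = 1382958545
B_16 = ΣS(16,k) = 1+32767+7141686+171798901+1096190550+2734926558+3281882604+2141764053+820784250+193754990+28936908+2757118+165620+6020+120+1 = 10480142147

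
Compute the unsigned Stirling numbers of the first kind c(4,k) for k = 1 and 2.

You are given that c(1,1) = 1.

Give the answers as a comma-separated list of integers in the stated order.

[2] T[2,1]:1*1+0=1 · T[2,2]:1*0+1=1
[3] T[3,1]:2*1+0=2 · T[3,2]:2*1+1=3
[4] T[4,1]:3*2+0=6 · T[4,2]:3*3+2=11
Read c(4,1) = 6, c(4,2) = 11.

6, 11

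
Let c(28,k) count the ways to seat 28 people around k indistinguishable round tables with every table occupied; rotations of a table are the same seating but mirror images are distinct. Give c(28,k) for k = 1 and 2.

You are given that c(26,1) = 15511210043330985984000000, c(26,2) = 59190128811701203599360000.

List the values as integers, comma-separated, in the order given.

[27] T[27,1]:26*15511210043330985984000000+0=403291461126605635584000000 · T[27,2]:26*59190128811701203599360000+15511210043330985984000000=1554454559147562279567360000
[28] T[28,1]:27*403291461126605635584000000+0=10888869450418352160768000000 · T[28,2]:27*1554454559147562279567360000+403291461126605635584000000=42373564558110787183902720000
Read c(28,1) = 10888869450418352160768000000, c(28,2) = 42373564558110787183902720000.

10888869450418352160768000000, 42373564558110787183902720000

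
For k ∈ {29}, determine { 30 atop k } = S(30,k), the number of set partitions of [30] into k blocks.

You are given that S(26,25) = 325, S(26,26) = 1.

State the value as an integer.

435

[27] T[27,26]:26*1+325=351 · T[27,27]:27*0+1=1
[28] T[28,27]:27*1+351=378 · T[28,28]:28*0+1=1
[29] T[29,28]:28*1+378=406 · T[29,29]:29*0+1=1
[30] T[30,29]:29*1+406=435
Read S(30,29) = 435.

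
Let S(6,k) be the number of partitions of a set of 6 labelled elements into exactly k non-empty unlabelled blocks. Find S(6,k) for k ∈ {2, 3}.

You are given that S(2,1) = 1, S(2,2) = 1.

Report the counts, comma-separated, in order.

31, 90

@3  (3,1):1·1+0→1, (3,2):1·2+1→3, (3,3):0·3+1→1
@4  (4,1):1·1+0→1, (4,2):3·2+1→7, (4,3):1·3+3→6
@5  (5,1):1·1+0→1, (5,2):7·2+1→15, (5,3):6·3+7→25
@6  (6,2):15·2+1→31, (6,3):25·3+15→90
Read S(6,2) = 31, S(6,3) = 90.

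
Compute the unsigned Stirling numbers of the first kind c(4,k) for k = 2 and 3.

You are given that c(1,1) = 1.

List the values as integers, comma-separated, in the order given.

row 2: T[2][1]=1·1+0=1  T[2][2]=1·0+1=1
row 3: T[3][1]=2·1+0=2  T[3][2]=2·1+1=3  T[3][3]=2·0+1=1
row 4: T[4][2]=3·3+2=11  T[4][3]=3·1+3=6
Read c(4,2) = 11, c(4,3) = 6.

11, 6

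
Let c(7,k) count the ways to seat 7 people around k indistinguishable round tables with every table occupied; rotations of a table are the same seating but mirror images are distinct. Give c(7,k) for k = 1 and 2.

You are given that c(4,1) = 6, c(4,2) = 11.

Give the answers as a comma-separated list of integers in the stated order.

720, 1764

r5: T_5,1=4×6+0=24; T_5,2=4×11+6=50
r6: T_6,1=5×24+0=120; T_6,2=5×50+24=274
r7: T_7,1=6×120+0=720; T_7,2=6×274+120=1764
Read c(7,1) = 720, c(7,2) = 1764.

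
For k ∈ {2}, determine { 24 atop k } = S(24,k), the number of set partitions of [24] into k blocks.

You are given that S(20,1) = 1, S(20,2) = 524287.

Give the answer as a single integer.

8388607

i=21: T(21,1)=0+1·1=1 | T(21,2)=1+2·524287=1048575
i=22: T(22,1)=0+1·1=1 | T(22,2)=1+2·1048575=2097151
i=23: T(23,1)=0+1·1=1 | T(23,2)=1+2·2097151=4194303
i=24: T(24,2)=1+2·4194303=8388607
Read S(24,2) = 8388607.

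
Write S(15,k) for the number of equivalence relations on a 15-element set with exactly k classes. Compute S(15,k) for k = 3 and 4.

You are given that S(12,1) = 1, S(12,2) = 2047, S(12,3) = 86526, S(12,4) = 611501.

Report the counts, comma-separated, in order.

r13: T_13,1=1×1+0=1; T_13,2=2×2047+1=4095; T_13,3=3×86526+2047=261625; T_13,4=4×611501+86526=2532530
r14: T_14,2=2×4095+1=8191; T_14,3=3×261625+4095=788970; T_14,4=4×2532530+261625=10391745
r15: T_15,3=3×788970+8191=2375101; T_15,4=4×10391745+788970=42355950
Read S(15,3) = 2375101, S(15,4) = 42355950.

2375101, 42355950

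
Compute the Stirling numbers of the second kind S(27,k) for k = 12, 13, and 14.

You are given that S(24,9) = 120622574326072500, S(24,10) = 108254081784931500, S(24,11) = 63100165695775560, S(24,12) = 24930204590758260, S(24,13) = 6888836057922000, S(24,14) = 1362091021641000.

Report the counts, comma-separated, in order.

@25  (25,10):108254081784931500·10+120622574326072500→1203163392175387500, (25,11):63100165695775560·11+108254081784931500→802355904438462660, (25,12):24930204590758260·12+63100165695775560→362262620784874680, (25,13):6888836057922000·13+24930204590758260→114485073343744260, (25,14):1362091021641000·14+6888836057922000→25958110360896000
@26  (26,11):802355904438462660·11+1203163392175387500→10029078340998476760, (26,12):362262620784874680·12+802355904438462660→5149507353856958820, (26,13):114485073343744260·13+362262620784874680→1850568574253550060, (26,14):25958110360896000·14+114485073343744260→477898618396288260
@27  (27,12):5149507353856958820·12+10029078340998476760→71823166587281982600, (27,13):1850568574253550060·13+5149507353856958820→29206898819153109600, (27,14):477898618396288260·14+1850568574253550060→8541149231801585700
Read S(27,12) = 71823166587281982600, S(27,13) = 29206898819153109600, S(27,14) = 8541149231801585700.

71823166587281982600, 29206898819153109600, 8541149231801585700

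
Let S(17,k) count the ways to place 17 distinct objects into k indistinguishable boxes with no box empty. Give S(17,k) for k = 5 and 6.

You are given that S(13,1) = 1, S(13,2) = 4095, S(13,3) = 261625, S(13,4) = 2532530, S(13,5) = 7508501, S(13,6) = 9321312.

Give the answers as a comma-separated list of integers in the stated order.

i=14: T(14,2)=1+2·4095=8191 | T(14,3)=4095+3·261625=788970 | T(14,4)=261625+4·2532530=10391745 | T(14,5)=2532530+5·7508501=40075035 | T(14,6)=7508501+6·9321312=63436373
i=15: T(15,3)=8191+3·788970=2375101 | T(15,4)=788970+4·10391745=42355950 | T(15,5)=10391745+5·40075035=210766920 | T(15,6)=40075035+6·63436373=420693273
i=16: T(16,4)=2375101+4·42355950=171798901 | T(16,5)=42355950+5·210766920=1096190550 | T(16,6)=210766920+6·420693273=2734926558
i=17: T(17,5)=171798901+5·1096190550=5652751651 | T(17,6)=1096190550+6·2734926558=17505749898
Read S(17,5) = 5652751651, S(17,6) = 17505749898.

5652751651, 17505749898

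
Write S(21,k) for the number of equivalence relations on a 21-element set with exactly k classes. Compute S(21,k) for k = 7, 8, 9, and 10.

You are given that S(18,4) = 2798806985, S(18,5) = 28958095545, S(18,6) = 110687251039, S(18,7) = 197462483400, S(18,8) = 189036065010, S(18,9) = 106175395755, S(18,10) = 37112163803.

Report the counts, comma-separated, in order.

r19: T_19,5=5×28958095545+2798806985=147589284710; T_19,6=6×110687251039+28958095545=693081601779; T_19,7=7×197462483400+110687251039=1492924634839; T_19,8=8×189036065010+197462483400=1709751003480; T_19,9=9×106175395755+189036065010=1144614626805; T_19,10=10×37112163803+106175395755=477297033785
r20: T_20,6=6×693081601779+147589284710=4306078895384; T_20,7=7×1492924634839+693081601779=11143554045652; T_20,8=8×1709751003480+1492924634839=15170932662679; T_20,9=9×1144614626805+1709751003480=12011282644725; T_20,10=10×477297033785+1144614626805=5917584964655
r21: T_21,7=7×11143554045652+4306078895384=82310957214948; T_21,8=8×15170932662679+11143554045652=132511015347084; T_21,9=9×12011282644725+15170932662679=123272476465204; T_21,10=10×5917584964655+12011282644725=71187132291275
Read S(21,7) = 82310957214948, S(21,8) = 132511015347084, S(21,9) = 123272476465204, S(21,10) = 71187132291275.

82310957214948, 132511015347084, 123272476465204, 71187132291275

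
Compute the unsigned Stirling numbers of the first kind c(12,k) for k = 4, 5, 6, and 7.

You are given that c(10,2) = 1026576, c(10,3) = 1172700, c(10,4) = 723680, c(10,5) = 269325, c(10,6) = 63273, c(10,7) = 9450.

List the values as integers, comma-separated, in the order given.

@11  (11,3):1172700·10+1026576→12753576, (11,4):723680·10+1172700→8409500, (11,5):269325·10+723680→3416930, (11,6):63273·10+269325→902055, (11,7):9450·10+63273→157773
@12  (12,4):8409500·11+12753576→105258076, (12,5):3416930·11+8409500→45995730, (12,6):902055·11+3416930→13339535, (12,7):157773·11+902055→2637558
Read c(12,4) = 105258076, c(12,5) = 45995730, c(12,6) = 13339535, c(12,7) = 2637558.

105258076, 45995730, 13339535, 2637558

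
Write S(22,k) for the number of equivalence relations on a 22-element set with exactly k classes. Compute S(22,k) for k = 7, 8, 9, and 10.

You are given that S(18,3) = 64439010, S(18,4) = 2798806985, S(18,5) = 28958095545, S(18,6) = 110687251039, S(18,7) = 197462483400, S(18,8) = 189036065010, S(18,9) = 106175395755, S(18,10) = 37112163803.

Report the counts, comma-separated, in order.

row 19: T[19][4]=4·2798806985+64439010=11259666950  T[19][5]=5·28958095545+2798806985=147589284710  T[19][6]=6·110687251039+28958095545=693081601779  T[19][7]=7·197462483400+110687251039=1492924634839  T[19][8]=8·189036065010+197462483400=1709751003480  T[19][9]=9·106175395755+189036065010=1144614626805  T[19][10]=10·37112163803+106175395755=477297033785
row 20: T[20][5]=5·147589284710+11259666950=749206090500  T[20][6]=6·693081601779+147589284710=4306078895384  T[20][7]=7·1492924634839+693081601779=11143554045652  T[20][8]=8·1709751003480+1492924634839=15170932662679  T[20][9]=9·1144614626805+1709751003480=12011282644725  T[20][10]=10·477297033785+1144614626805=5917584964655
row 21: T[21][6]=6·4306078895384+749206090500=26585679462804  T[21][7]=7·11143554045652+4306078895384=82310957214948  T[21][8]=8·15170932662679+11143554045652=132511015347084  T[21][9]=9·12011282644725+15170932662679=123272476465204  T[21][10]=10·5917584964655+12011282644725=71187132291275
row 22: T[22][7]=7·82310957214948+26585679462804=602762379967440  T[22][8]=8·132511015347084+82310957214948=1142399079991620  T[22][9]=9·123272476465204+132511015347084=1241963303533920  T[22][10]=10·71187132291275+123272476465204=835143799377954
Read S(22,7) = 602762379967440, S(22,8) = 1142399079991620, S(22,9) = 1241963303533920, S(22,10) = 835143799377954.

602762379967440, 1142399079991620, 1241963303533920, 835143799377954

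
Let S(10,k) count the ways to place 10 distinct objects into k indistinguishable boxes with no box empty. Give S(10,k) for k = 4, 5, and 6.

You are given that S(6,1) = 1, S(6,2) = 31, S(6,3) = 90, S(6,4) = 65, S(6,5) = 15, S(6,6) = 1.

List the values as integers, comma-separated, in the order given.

34105, 42525, 22827

[7] T[7,1]:1*1+0=1 · T[7,2]:2*31+1=63 · T[7,3]:3*90+31=301 · T[7,4]:4*65+90=350 · T[7,5]:5*15+65=140 · T[7,6]:6*1+15=21
[8] T[8,2]:2*63+1=127 · T[8,3]:3*301+63=966 · T[8,4]:4*350+301=1701 · T[8,5]:5*140+350=1050 · T[8,6]:6*21+140=266
[9] T[9,3]:3*966+127=3025 · T[9,4]:4*1701+966=7770 · T[9,5]:5*1050+1701=6951 · T[9,6]:6*266+1050=2646
[10] T[10,4]:4*7770+3025=34105 · T[10,5]:5*6951+7770=42525 · T[10,6]:6*2646+6951=22827
Read S(10,4) = 34105, S(10,5) = 42525, S(10,6) = 22827.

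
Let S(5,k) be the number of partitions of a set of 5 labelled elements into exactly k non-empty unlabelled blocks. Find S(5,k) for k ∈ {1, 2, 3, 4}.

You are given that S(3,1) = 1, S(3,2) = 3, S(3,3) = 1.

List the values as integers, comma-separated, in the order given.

1, 15, 25, 10

[4] T[4,1]:1*1+0=1 · T[4,2]:2*3+1=7 · T[4,3]:3*1+3=6 · T[4,4]:4*0+1=1
[5] T[5,1]:1*1+0=1 · T[5,2]:2*7+1=15 · T[5,3]:3*6+7=25 · T[5,4]:4*1+6=10
Read S(5,1) = 1, S(5,2) = 15, S(5,3) = 25, S(5,4) = 10.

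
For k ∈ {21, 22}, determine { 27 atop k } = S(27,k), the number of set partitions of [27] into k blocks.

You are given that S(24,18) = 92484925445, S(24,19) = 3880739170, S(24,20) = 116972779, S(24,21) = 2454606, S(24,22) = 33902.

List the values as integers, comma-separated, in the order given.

495564056130, 15015551265

[25] T[25,19]:19*3880739170+92484925445=166218969675 · T[25,20]:20*116972779+3880739170=6220194750 · T[25,21]:21*2454606+116972779=168519505 · T[25,22]:22*33902+2454606=3200450
[26] T[26,20]:20*6220194750+166218969675=290622864675 · T[26,21]:21*168519505+6220194750=9759104355 · T[26,22]:22*3200450+168519505=238929405
[27] T[27,21]:21*9759104355+290622864675=495564056130 · T[27,22]:22*238929405+9759104355=15015551265
Read S(27,21) = 495564056130, S(27,22) = 15015551265.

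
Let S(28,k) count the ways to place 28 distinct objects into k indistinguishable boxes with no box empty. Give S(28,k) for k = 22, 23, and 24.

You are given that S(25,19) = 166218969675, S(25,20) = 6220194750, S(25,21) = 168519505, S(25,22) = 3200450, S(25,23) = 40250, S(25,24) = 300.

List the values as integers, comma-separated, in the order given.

825906183960, 22693687380, 460192005

r26: T_26,20=20×6220194750+166218969675=290622864675; T_26,21=21×168519505+6220194750=9759104355; T_26,22=22×3200450+168519505=238929405; T_26,23=23×40250+3200450=4126200; T_26,24=24×300+40250=47450
r27: T_27,21=21×9759104355+290622864675=495564056130; T_27,22=22×238929405+9759104355=15015551265; T_27,23=23×4126200+238929405=333832005; T_27,24=24×47450+4126200=5265000
r28: T_28,22=22×15015551265+495564056130=825906183960; T_28,23=23×333832005+15015551265=22693687380; T_28,24=24×5265000+333832005=460192005
Read S(28,22) = 825906183960, S(28,23) = 22693687380, S(28,24) = 460192005.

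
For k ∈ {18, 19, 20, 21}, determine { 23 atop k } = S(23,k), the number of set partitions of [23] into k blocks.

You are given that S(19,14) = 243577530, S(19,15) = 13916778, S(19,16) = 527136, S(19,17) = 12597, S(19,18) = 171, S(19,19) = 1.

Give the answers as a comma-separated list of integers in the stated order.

@20  (20,15):13916778·15+243577530→452329200, (20,16):527136·16+13916778→22350954, (20,17):12597·17+527136→741285, (20,18):171·18+12597→15675, (20,19):1·19+171→190, (20,20):0·20+1→1
@21  (21,16):22350954·16+452329200→809944464, (21,17):741285·17+22350954→34952799, (21,18):15675·18+741285→1023435, (21,19):190·19+15675→19285, (21,20):1·20+190→210, (21,21):0·21+1→1
@22  (22,17):34952799·17+809944464→1404142047, (22,18):1023435·18+34952799→53374629, (22,19):19285·19+1023435→1389850, (22,20):210·20+19285→23485, (22,21):1·21+210→231
@23  (23,18):53374629·18+1404142047→2364885369, (23,19):1389850·19+53374629→79781779, (23,20):23485·20+1389850→1859550, (23,21):231·21+23485→28336
Read S(23,18) = 2364885369, S(23,19) = 79781779, S(23,20) = 1859550, S(23,21) = 28336.

2364885369, 79781779, 1859550, 28336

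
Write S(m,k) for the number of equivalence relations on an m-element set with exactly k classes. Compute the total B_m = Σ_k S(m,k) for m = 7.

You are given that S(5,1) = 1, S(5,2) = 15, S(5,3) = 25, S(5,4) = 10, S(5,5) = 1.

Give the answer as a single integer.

r6: T_6,1=1×1+0=1; T_6,2=2×15+1=31; T_6,3=3×25+15=90; T_6,4=4×10+25=65; T_6,5=5×1+10=15; T_6,6=6×0+1=1
r7: T_7,1=1×1+0=1; T_7,2=2×31+1=63; T_7,3=3×90+31=301; T_7,4=4×65+90=350; T_7,5=5×15+65=140; T_7,6=6×1+15=21; T_7,7=7×0+1=1
B_7 = ΣS(7,k) = 1+63+301+350+140+21+1 = 877

877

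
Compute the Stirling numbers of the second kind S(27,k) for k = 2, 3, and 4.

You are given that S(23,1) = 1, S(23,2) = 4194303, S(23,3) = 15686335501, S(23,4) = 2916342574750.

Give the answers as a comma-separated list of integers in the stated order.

67108863, 1270865805301, 749329038535350

row 24: T[24][1]=1·1+0=1  T[24][2]=2·4194303+1=8388607  T[24][3]=3·15686335501+4194303=47063200806  T[24][4]=4·2916342574750+15686335501=11681056634501
row 25: T[25][1]=1·1+0=1  T[25][2]=2·8388607+1=16777215  T[25][3]=3·47063200806+8388607=141197991025  T[25][4]=4·11681056634501+47063200806=46771289738810
row 26: T[26][1]=1·1+0=1  T[26][2]=2·16777215+1=33554431  T[26][3]=3·141197991025+16777215=423610750290  T[26][4]=4·46771289738810+141197991025=187226356946265
row 27: T[27][2]=2·33554431+1=67108863  T[27][3]=3·423610750290+33554431=1270865805301  T[27][4]=4·187226356946265+423610750290=749329038535350
Read S(27,2) = 67108863, S(27,3) = 1270865805301, S(27,4) = 749329038535350.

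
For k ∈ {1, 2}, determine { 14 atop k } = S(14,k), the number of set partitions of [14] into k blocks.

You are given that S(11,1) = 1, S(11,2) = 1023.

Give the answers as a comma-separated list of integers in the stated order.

r12: T_12,1=1×1+0=1; T_12,2=2×1023+1=2047
r13: T_13,1=1×1+0=1; T_13,2=2×2047+1=4095
r14: T_14,1=1×1+0=1; T_14,2=2×4095+1=8191
Read S(14,1) = 1, S(14,2) = 8191.

1, 8191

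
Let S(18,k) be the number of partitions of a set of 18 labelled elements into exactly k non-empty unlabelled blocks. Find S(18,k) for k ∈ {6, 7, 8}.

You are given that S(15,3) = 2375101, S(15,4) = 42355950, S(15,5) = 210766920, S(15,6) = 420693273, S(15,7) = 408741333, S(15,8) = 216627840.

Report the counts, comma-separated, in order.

r16: T_16,4=4×42355950+2375101=171798901; T_16,5=5×210766920+42355950=1096190550; T_16,6=6×420693273+210766920=2734926558; T_16,7=7×408741333+420693273=3281882604; T_16,8=8×216627840+408741333=2141764053
r17: T_17,5=5×1096190550+171798901=5652751651; T_17,6=6×2734926558+1096190550=17505749898; T_17,7=7×3281882604+2734926558=25708104786; T_17,8=8×2141764053+3281882604=20415995028
r18: T_18,6=6×17505749898+5652751651=110687251039; T_18,7=7×25708104786+17505749898=197462483400; T_18,8=8×20415995028+25708104786=189036065010
Read S(18,6) = 110687251039, S(18,7) = 197462483400, S(18,8) = 189036065010.

110687251039, 197462483400, 189036065010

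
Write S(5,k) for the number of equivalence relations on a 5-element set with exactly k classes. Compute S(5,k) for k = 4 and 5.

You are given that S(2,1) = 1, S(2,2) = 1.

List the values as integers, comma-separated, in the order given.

10, 1

row 3: T[3][2]=2·1+1=3  T[3][3]=3·0+1=1
row 4: T[4][3]=3·1+3=6  T[4][4]=4·0+1=1
row 5: T[5][4]=4·1+6=10  T[5][5]=5·0+1=1
Read S(5,4) = 10, S(5,5) = 1.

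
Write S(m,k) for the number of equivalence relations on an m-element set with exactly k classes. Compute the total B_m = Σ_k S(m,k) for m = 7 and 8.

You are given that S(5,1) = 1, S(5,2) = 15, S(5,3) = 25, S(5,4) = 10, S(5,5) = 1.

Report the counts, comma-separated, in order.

877, 4140

i=6: T(6,1)=0+1·1=1 | T(6,2)=1+2·15=31 | T(6,3)=15+3·25=90 | T(6,4)=25+4·10=65 | T(6,5)=10+5·1=15 | T(6,6)=1+6·0=1
i=7: T(7,1)=0+1·1=1 | T(7,2)=1+2·31=63 | T(7,3)=31+3·90=301 | T(7,4)=90+4·65=350 | T(7,5)=65+5·15=140 | T(7,6)=15+6·1=21 | T(7,7)=1+7·0=1
i=8: T(8,1)=0+1·1=1 | T(8,2)=1+2·63=127 | T(8,3)=63+3·301=966 | T(8,4)=301+4·350=1701 | T(8,5)=350+5·140=1050 | T(8,6)=140+6·21=266 | T(8,7)=21+7·1=28 | T(8,8)=1+8·0=1
B_7 = ΣS(7,k) = 1+63+301+350+140+21+1 = 877
B_8 = ΣS(8,k) = 1+127+966+1701+1050+266+28+1 = 4140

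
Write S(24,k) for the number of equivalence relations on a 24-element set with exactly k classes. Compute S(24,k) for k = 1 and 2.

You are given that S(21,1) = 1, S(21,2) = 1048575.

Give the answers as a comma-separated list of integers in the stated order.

1, 8388607

row 22: T[22][1]=1·1+0=1  T[22][2]=2·1048575+1=2097151
row 23: T[23][1]=1·1+0=1  T[23][2]=2·2097151+1=4194303
row 24: T[24][1]=1·1+0=1  T[24][2]=2·4194303+1=8388607
Read S(24,1) = 1, S(24,2) = 8388607.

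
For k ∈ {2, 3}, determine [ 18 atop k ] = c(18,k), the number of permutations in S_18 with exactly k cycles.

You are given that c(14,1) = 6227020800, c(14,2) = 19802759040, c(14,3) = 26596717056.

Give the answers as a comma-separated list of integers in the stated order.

1223405590579200, 1821602444624640

@15  (15,1):6227020800·14+0→87178291200, (15,2):19802759040·14+6227020800→283465647360, (15,3):26596717056·14+19802759040→392156797824
@16  (16,1):87178291200·15+0→1307674368000, (16,2):283465647360·15+87178291200→4339163001600, (16,3):392156797824·15+283465647360→6165817614720
@17  (17,1):1307674368000·16+0→20922789888000, (17,2):4339163001600·16+1307674368000→70734282393600, (17,3):6165817614720·16+4339163001600→102992244837120
@18  (18,2):70734282393600·17+20922789888000→1223405590579200, (18,3):102992244837120·17+70734282393600→1821602444624640
Read c(18,2) = 1223405590579200, c(18,3) = 1821602444624640.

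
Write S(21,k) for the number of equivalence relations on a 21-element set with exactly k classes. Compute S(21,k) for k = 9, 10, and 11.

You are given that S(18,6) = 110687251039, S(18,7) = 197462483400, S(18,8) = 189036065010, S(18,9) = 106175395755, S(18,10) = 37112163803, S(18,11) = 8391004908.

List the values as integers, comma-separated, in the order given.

[19] T[19,7]:7*197462483400+110687251039=1492924634839 · T[19,8]:8*189036065010+197462483400=1709751003480 · T[19,9]:9*106175395755+189036065010=1144614626805 · T[19,10]:10*37112163803+106175395755=477297033785 · T[19,11]:11*8391004908+37112163803=129413217791
[20] T[20,8]:8*1709751003480+1492924634839=15170932662679 · T[20,9]:9*1144614626805+1709751003480=12011282644725 · T[20,10]:10*477297033785+1144614626805=5917584964655 · T[20,11]:11*129413217791+477297033785=1900842429486
[21] T[21,9]:9*12011282644725+15170932662679=123272476465204 · T[21,10]:10*5917584964655+12011282644725=71187132291275 · T[21,11]:11*1900842429486+5917584964655=26826851689001
Read S(21,9) = 123272476465204, S(21,10) = 71187132291275, S(21,11) = 26826851689001.

123272476465204, 71187132291275, 26826851689001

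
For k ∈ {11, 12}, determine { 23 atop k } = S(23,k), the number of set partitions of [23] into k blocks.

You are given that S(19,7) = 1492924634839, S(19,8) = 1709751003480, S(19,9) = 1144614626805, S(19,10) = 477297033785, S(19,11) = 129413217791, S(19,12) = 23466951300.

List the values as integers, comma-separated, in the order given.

i=20: T(20,8)=1492924634839+8·1709751003480=15170932662679 | T(20,9)=1709751003480+9·1144614626805=12011282644725 | T(20,10)=1144614626805+10·477297033785=5917584964655 | T(20,11)=477297033785+11·129413217791=1900842429486 | T(20,12)=129413217791+12·23466951300=411016633391
i=21: T(21,9)=15170932662679+9·12011282644725=123272476465204 | T(21,10)=12011282644725+10·5917584964655=71187132291275 | T(21,11)=5917584964655+11·1900842429486=26826851689001 | T(21,12)=1900842429486+12·411016633391=6833042030178
i=22: T(22,10)=123272476465204+10·71187132291275=835143799377954 | T(22,11)=71187132291275+11·26826851689001=366282500870286 | T(22,12)=26826851689001+12·6833042030178=108823356051137
i=23: T(23,11)=835143799377954+11·366282500870286=4864251308951100 | T(23,12)=366282500870286+12·108823356051137=1672162773483930
Read S(23,11) = 4864251308951100, S(23,12) = 1672162773483930.

4864251308951100, 1672162773483930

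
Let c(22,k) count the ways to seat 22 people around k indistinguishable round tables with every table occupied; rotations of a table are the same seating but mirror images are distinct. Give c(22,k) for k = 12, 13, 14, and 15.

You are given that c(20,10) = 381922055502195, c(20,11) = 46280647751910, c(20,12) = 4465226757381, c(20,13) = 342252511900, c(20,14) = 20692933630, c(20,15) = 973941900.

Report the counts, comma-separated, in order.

@21  (21,11):46280647751910·20+381922055502195→1307535010540395, (21,12):4465226757381·20+46280647751910→135585182899530, (21,13):342252511900·20+4465226757381→11310276995381, (21,14):20692933630·20+342252511900→756111184500, (21,15):973941900·20+20692933630→40171771630
@22  (22,12):135585182899530·21+1307535010540395→4154823851430525, (22,13):11310276995381·21+135585182899530→373100999802531, (22,14):756111184500·21+11310276995381→27188611869881, (22,15):40171771630·21+756111184500→1599718388730
Read c(22,12) = 4154823851430525, c(22,13) = 373100999802531, c(22,14) = 27188611869881, c(22,15) = 1599718388730.

4154823851430525, 373100999802531, 27188611869881, 1599718388730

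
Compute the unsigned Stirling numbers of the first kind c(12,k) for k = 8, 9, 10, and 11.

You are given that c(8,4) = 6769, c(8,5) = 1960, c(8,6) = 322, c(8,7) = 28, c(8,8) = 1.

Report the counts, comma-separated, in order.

357423, 32670, 1925, 66

@9  (9,5):1960·8+6769→22449, (9,6):322·8+1960→4536, (9,7):28·8+322→546, (9,8):1·8+28→36, (9,9):0·8+1→1
@10  (10,6):4536·9+22449→63273, (10,7):546·9+4536→9450, (10,8):36·9+546→870, (10,9):1·9+36→45, (10,10):0·9+1→1
@11  (11,7):9450·10+63273→157773, (11,8):870·10+9450→18150, (11,9):45·10+870→1320, (11,10):1·10+45→55, (11,11):0·10+1→1
@12  (12,8):18150·11+157773→357423, (12,9):1320·11+18150→32670, (12,10):55·11+1320→1925, (12,11):1·11+55→66
Read c(12,8) = 357423, c(12,9) = 32670, c(12,10) = 1925, c(12,11) = 66.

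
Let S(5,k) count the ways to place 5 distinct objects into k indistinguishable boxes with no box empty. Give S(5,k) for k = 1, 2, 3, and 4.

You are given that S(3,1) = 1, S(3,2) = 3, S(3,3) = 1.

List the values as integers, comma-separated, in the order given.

1, 15, 25, 10

r4: T_4,1=1×1+0=1; T_4,2=2×3+1=7; T_4,3=3×1+3=6; T_4,4=4×0+1=1
r5: T_5,1=1×1+0=1; T_5,2=2×7+1=15; T_5,3=3×6+7=25; T_5,4=4×1+6=10
Read S(5,1) = 1, S(5,2) = 15, S(5,3) = 25, S(5,4) = 10.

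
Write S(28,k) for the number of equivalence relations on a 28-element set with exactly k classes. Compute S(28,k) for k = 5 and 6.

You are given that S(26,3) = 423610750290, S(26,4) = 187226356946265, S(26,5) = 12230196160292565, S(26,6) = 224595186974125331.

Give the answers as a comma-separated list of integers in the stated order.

307440364830580800, 8220146115188676396

i=27: T(27,4)=423610750290+4·187226356946265=749329038535350 | T(27,5)=187226356946265+5·12230196160292565=61338207158409090 | T(27,6)=12230196160292565+6·224595186974125331=1359801318005044551
i=28: T(28,5)=749329038535350+5·61338207158409090=307440364830580800 | T(28,6)=61338207158409090+6·1359801318005044551=8220146115188676396
Read S(28,5) = 307440364830580800, S(28,6) = 8220146115188676396.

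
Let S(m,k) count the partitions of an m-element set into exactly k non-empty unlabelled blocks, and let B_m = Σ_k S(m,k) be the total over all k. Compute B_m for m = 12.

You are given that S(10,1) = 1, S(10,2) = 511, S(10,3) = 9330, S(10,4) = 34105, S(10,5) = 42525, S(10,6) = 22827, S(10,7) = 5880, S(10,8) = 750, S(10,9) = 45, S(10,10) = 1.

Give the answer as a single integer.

4213597

@11  (11,1):1·1+0→1, (11,2):511·2+1→1023, (11,3):9330·3+511→28501, (11,4):34105·4+9330→145750, (11,5):42525·5+34105→246730, (11,6):22827·6+42525→179487, (11,7):5880·7+22827→63987, (11,8):750·8+5880→11880, (11,9):45·9+750→1155, (11,10):1·10+45→55, (11,11):0·11+1→1
@12  (12,1):1·1+0→1, (12,2):1023·2+1→2047, (12,3):28501·3+1023→86526, (12,4):145750·4+28501→611501, (12,5):246730·5+145750→1379400, (12,6):179487·6+246730→1323652, (12,7):63987·7+179487→627396, (12,8):11880·8+63987→159027, (12,9):1155·9+11880→22275, (12,10):55·10+1155→1705, (12,11):1·11+55→66, (12,12):0·12+1→1
B_12 = ΣS(12,k) = 1+2047+86526+611501+1379400+1323652+627396+159027+22275+1705+66+1 = 4213597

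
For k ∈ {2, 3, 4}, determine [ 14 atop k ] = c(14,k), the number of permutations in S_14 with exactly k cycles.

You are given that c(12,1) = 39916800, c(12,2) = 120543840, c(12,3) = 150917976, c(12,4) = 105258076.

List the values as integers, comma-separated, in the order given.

19802759040, 26596717056, 20313753096

@13  (13,1):39916800·12+0→479001600, (13,2):120543840·12+39916800→1486442880, (13,3):150917976·12+120543840→1931559552, (13,4):105258076·12+150917976→1414014888
@14  (14,2):1486442880·13+479001600→19802759040, (14,3):1931559552·13+1486442880→26596717056, (14,4):1414014888·13+1931559552→20313753096
Read c(14,2) = 19802759040, c(14,3) = 26596717056, c(14,4) = 20313753096.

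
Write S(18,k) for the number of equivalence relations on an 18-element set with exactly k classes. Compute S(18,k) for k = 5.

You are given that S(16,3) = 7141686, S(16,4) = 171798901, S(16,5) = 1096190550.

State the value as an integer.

28958095545

i=17: T(17,4)=7141686+4·171798901=694337290 | T(17,5)=171798901+5·1096190550=5652751651
i=18: T(18,5)=694337290+5·5652751651=28958095545
Read S(18,5) = 28958095545.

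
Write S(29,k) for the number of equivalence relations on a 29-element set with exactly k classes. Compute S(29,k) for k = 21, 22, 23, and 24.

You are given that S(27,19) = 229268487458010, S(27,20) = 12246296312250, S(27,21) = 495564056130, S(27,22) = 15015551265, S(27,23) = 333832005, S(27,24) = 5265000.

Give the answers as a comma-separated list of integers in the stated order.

949910385013590, 40823077538100, 1347860993700, 33738295500

i=28: T(28,20)=229268487458010+20·12246296312250=474194413703010 | T(28,21)=12246296312250+21·495564056130=22653141490980 | T(28,22)=495564056130+22·15015551265=825906183960 | T(28,23)=15015551265+23·333832005=22693687380 | T(28,24)=333832005+24·5265000=460192005
i=29: T(29,21)=474194413703010+21·22653141490980=949910385013590 | T(29,22)=22653141490980+22·825906183960=40823077538100 | T(29,23)=825906183960+23·22693687380=1347860993700 | T(29,24)=22693687380+24·460192005=33738295500
Read S(29,21) = 949910385013590, S(29,22) = 40823077538100, S(29,23) = 1347860993700, S(29,24) = 33738295500.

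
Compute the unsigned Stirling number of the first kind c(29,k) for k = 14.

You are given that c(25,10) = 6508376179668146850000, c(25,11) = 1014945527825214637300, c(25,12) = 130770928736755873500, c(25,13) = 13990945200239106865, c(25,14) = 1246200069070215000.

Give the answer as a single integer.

[26] T[26,11]:25*1014945527825214637300+6508376179668146850000=31882014375298512782500 · T[26,12]:25*130770928736755873500+1014945527825214637300=4284218746244111474800 · T[26,13]:25*13990945200239106865+130770928736755873500=480544558742733545125 · T[26,14]:25*1246200069070215000+13990945200239106865=45145946926994481865
[27] T[27,12]:26*4284218746244111474800+31882014375298512782500=143271701777645411127300 · T[27,13]:26*480544558742733545125+4284218746244111474800=16778377273555183648050 · T[27,14]:26*45145946926994481865+480544558742733545125=1654339178844590073615
[28] T[28,13]:27*16778377273555183648050+143271701777645411127300=596287888163635369624650 · T[28,14]:27*1654339178844590073615+16778377273555183648050=61445535102359115635655
[29] T[29,14]:28*61445535102359115635655+596287888163635369624650=2316762871029690607422990
Read c(29,14) = 2316762871029690607422990.

2316762871029690607422990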